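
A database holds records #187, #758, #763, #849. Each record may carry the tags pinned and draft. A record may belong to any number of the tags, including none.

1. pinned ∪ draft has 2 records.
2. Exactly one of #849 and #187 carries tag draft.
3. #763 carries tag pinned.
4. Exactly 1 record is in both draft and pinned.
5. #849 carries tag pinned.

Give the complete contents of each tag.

pinned = {#763, #849}; draft = {#849}

From (3): #763 ∈ pinned.
From (5): #849 ∈ pinned.
Suppose #187 ∈ pinned: no assignment then satisfies all the clues, so #187 ∉ pinned.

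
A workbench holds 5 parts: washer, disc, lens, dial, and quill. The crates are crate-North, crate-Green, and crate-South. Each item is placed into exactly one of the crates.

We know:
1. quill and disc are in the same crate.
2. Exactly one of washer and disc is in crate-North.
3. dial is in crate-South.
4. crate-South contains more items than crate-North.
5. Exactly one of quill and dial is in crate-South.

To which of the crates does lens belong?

lens: crate-South

From (3): dial ∈ crate-South.
(5) (exactly one): quill ∉ crate-South.
(1): disc matches quill: disc ∉ crate-South.
Suppose lens ∈ crate-North: no assignment then satisfies all the clues, so lens ∉ crate-North.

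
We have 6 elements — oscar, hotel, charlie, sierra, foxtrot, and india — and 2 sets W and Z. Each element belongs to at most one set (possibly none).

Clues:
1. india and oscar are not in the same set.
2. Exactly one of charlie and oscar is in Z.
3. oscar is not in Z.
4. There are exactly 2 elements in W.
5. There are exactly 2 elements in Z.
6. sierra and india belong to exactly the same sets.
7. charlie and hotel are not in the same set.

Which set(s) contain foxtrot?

foxtrot: Z

From (3): oscar ∉ Z.
(2) (exactly one): charlie ∈ Z.
(7): hotel ∉ Z.
Suppose foxtrot ∈ W: no assignment then satisfies all the clues, so foxtrot ∉ W.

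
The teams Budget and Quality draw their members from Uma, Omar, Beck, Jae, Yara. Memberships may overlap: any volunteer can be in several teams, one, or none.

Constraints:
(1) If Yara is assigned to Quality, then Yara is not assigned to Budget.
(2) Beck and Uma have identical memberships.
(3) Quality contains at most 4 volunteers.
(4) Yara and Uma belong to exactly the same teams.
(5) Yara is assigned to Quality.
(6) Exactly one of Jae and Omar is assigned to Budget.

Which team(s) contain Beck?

From (5): Yara ∈ Quality.
(1): Yara ∉ Budget.
(4): Uma matches Yara: Uma ∉ Budget.
(4): Uma matches Yara: Uma ∈ Quality.
(2): Beck matches Uma: Beck ∉ Budget.
(2): Beck matches Uma: Beck ∈ Quality.

Beck: Quality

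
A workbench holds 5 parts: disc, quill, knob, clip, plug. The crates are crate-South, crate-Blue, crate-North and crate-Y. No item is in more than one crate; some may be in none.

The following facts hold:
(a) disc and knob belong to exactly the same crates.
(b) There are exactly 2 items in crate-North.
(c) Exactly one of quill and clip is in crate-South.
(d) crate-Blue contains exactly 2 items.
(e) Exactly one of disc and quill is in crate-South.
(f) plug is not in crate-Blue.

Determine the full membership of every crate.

crate-South = {quill}; crate-Blue = {disc, knob}; crate-North = {clip, plug}; crate-Y = {}

From (f): plug ∉ crate-Blue.
Suppose disc ∈ crate-South: no assignment then satisfies all the clues, so disc ∉ crate-South.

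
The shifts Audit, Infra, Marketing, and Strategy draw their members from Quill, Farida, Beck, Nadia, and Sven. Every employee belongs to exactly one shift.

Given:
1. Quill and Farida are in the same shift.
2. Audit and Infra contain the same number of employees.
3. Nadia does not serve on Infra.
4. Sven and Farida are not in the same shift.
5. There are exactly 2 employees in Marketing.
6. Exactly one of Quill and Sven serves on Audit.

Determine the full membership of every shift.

Audit = {Sven}; Infra = {Beck}; Marketing = {Farida, Quill}; Strategy = {Nadia}

From (3): Nadia ∉ Infra.
Suppose Quill ∈ Audit: no assignment then satisfies all the clues, so Quill ∉ Audit.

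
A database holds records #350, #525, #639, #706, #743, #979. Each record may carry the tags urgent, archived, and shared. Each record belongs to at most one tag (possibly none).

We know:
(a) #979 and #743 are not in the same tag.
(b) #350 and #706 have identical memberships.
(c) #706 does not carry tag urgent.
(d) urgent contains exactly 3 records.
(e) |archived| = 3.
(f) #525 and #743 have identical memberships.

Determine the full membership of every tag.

urgent = {#525, #639, #743}; archived = {#350, #706, #979}; shared = {}

From (c): #706 ∉ urgent.
(b): #350 matches #706: #350 ∉ urgent.
Suppose #350 ∉ archived: no assignment then satisfies all the clues, so #350 ∈ archived.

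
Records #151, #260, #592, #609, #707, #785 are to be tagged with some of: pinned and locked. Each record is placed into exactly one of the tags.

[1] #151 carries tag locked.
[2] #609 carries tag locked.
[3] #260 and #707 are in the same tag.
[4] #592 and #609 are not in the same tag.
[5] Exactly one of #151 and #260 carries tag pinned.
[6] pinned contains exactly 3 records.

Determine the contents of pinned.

pinned = {#260, #592, #707}

From (1): #151 ∈ locked.
From (2): #609 ∈ locked.
(4): #592 ∉ locked.
(5) (exactly one): #260 ∈ pinned.
Only one tag left: #592 ∈ pinned.
(3): #707 matches #260: #707 ∈ pinned.
(6): pinned already has 3, so the rest are out.
Only one tag left: #785 ∈ locked.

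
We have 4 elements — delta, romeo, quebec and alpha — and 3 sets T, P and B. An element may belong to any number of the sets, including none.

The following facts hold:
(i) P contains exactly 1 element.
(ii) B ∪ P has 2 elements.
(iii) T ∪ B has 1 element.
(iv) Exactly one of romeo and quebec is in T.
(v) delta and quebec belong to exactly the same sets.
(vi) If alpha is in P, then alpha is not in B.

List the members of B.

B = {romeo}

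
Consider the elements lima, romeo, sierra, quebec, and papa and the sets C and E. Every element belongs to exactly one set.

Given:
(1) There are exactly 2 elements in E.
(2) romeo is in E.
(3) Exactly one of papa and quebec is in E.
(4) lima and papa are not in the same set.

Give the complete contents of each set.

C = {lima, quebec, sierra}; E = {papa, romeo}

From (2): romeo ∈ E.
Suppose lima ∉ C: no assignment then satisfies all the clues, so lima ∈ C.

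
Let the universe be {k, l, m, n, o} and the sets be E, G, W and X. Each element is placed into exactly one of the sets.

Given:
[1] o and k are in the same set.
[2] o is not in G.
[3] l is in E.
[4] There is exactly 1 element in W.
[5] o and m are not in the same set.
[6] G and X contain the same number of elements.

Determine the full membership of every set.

E = {k, l, n, o}; G = {}; W = {m}; X = {}

From (2): o ∉ G.
From (3): l ∈ E.
(1): k matches o: k ∉ G.
Suppose k ∉ E: no assignment then satisfies all the clues, so k ∈ E.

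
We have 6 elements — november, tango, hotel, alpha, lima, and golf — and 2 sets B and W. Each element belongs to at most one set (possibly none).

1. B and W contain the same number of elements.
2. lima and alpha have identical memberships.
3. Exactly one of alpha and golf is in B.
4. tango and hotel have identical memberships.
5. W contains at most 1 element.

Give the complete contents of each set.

B = {golf}; W = {november}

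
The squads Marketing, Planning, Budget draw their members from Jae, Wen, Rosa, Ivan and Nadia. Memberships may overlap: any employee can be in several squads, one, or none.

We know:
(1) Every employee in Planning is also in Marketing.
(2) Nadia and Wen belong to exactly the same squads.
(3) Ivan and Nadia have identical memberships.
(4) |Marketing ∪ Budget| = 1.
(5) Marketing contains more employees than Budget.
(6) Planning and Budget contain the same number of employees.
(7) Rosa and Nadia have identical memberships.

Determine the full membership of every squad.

Marketing = {Jae}; Planning = {}; Budget = {}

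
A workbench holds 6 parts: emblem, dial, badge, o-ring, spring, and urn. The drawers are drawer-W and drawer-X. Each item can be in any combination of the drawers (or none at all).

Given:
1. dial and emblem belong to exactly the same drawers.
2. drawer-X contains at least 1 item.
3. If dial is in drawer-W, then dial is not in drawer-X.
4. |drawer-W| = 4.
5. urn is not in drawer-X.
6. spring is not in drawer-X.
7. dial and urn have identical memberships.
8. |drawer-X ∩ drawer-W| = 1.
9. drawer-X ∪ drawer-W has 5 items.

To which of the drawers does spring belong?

spring: none

From (5): urn ∉ drawer-X.
From (6): spring ∉ drawer-X.
(7): dial matches urn: dial ∉ drawer-X.
(1): emblem matches dial: emblem ∉ drawer-X.
Suppose spring ∈ drawer-W: no assignment then satisfies all the clues, so spring ∉ drawer-W.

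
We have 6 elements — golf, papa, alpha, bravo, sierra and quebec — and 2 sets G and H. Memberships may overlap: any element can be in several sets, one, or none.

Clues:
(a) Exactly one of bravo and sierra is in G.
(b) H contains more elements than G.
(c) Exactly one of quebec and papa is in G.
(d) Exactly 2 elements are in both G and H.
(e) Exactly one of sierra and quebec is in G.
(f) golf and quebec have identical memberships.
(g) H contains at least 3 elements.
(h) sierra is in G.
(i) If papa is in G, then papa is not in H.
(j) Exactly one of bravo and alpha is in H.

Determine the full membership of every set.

G = {alpha, papa, sierra}; H = {alpha, golf, quebec, sierra}

From (h): sierra ∈ G.
(a) (exactly one): bravo ∉ G.
(e) (exactly one): quebec ∉ G.
(f): golf matches quebec: golf ∉ G.
(c) (exactly one): papa ∈ G.
(i): papa ∉ H.
Suppose golf ∉ H: no assignment then satisfies all the clues, so golf ∈ H.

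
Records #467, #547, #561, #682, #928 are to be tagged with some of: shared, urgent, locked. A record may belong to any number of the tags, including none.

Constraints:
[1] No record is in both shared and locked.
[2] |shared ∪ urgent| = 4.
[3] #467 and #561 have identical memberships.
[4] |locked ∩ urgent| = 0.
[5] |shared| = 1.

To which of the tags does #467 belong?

#467: urgent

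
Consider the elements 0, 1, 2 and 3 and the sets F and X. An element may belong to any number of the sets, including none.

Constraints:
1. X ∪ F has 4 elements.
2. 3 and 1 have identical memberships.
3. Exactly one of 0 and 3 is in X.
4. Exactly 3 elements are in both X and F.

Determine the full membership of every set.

F = {0, 1, 2, 3}; X = {1, 2, 3}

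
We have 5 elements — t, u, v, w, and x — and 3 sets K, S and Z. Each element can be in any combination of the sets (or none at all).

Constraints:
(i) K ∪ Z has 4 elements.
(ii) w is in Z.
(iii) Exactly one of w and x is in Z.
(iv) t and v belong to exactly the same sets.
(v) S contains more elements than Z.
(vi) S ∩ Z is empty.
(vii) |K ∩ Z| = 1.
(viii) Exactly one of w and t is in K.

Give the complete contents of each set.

K = {t, u, v}; S = {t, v, x}; Z = {u, w}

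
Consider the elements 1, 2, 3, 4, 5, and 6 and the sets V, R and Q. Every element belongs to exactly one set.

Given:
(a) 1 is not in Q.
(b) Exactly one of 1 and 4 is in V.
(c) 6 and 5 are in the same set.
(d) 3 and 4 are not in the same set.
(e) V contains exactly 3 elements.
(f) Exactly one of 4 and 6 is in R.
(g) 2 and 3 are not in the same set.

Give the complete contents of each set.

From (a): 1 ∉ Q.
Suppose 1 ∉ V: no assignment then satisfies all the clues, so 1 ∈ V.

V = {1, 5, 6}; R = {2, 4}; Q = {3}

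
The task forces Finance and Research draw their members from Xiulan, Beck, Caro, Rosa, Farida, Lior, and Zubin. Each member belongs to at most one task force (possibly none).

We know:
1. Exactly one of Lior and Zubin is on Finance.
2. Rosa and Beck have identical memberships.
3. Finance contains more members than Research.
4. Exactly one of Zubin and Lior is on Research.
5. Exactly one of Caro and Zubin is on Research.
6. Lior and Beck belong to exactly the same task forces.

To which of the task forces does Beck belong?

Beck: Finance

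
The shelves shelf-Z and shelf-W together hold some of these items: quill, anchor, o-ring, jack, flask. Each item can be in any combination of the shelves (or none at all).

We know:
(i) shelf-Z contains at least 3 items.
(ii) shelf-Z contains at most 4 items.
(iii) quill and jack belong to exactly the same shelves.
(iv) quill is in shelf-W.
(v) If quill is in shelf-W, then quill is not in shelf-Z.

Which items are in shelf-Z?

shelf-Z = {anchor, flask, o-ring}

From (iv): quill ∈ shelf-W.
(iii): jack matches quill: jack ∈ shelf-W.
(v): quill ∉ shelf-Z.
(iii): jack matches quill: jack ∉ shelf-Z.
(i): only 3 candidates remain for shelf-Z, so all are in.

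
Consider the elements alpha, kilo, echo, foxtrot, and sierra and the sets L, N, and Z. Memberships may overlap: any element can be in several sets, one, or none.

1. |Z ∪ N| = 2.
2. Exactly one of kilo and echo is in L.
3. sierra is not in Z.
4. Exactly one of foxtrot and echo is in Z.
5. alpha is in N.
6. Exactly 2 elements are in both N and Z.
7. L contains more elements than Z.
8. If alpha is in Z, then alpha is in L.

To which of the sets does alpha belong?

alpha: L, N, Z

From (3): sierra ∉ Z.
From (5): alpha ∈ N.
Suppose alpha ∉ L: no assignment then satisfies all the clues, so alpha ∈ L.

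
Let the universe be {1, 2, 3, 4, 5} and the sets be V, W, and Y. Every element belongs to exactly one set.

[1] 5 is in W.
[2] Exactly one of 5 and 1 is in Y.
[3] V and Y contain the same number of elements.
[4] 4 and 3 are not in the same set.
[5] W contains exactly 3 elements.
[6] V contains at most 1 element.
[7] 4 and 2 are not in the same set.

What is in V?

From (1): 5 ∈ W.
(2) (exactly one): 1 ∈ Y.
Suppose 2 ∈ V: no assignment then satisfies all the clues, so 2 ∉ V.

V = {4}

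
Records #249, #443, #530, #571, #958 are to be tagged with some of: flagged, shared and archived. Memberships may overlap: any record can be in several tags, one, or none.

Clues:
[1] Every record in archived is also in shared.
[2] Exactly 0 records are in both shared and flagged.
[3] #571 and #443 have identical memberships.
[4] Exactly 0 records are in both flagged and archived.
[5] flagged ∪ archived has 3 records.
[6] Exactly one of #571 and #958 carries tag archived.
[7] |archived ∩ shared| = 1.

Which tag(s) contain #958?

#958: archived, shared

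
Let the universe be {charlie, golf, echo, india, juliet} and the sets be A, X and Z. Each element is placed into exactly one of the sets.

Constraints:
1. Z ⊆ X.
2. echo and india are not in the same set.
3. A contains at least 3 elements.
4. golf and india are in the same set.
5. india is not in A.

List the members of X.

X = {golf, india}

From (5): india ∉ A.
(4): golf matches india: golf ∉ A.
(3): only 3 candidates remain for A, so all are in.
Suppose golf ∉ X: no assignment then satisfies all the clues, so golf ∈ X.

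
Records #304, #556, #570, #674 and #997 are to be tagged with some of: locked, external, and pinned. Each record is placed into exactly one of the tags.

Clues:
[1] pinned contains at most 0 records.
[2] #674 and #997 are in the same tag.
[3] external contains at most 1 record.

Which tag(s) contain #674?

#674: locked

(1): pinned already has 0, so the rest are out.
Suppose #674 ∉ locked: no assignment then satisfies all the clues, so #674 ∈ locked.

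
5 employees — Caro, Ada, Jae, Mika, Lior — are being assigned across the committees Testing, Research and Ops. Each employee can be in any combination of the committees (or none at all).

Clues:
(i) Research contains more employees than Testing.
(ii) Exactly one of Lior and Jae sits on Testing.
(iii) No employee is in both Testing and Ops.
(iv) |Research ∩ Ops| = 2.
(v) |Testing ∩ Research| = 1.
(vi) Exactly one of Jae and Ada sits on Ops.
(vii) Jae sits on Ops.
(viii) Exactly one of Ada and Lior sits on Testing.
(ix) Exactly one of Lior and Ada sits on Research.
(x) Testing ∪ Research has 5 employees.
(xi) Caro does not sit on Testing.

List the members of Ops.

Ops = {Caro, Jae}

From (vii): Jae ∈ Ops.
From (xi): Caro ∉ Testing.
(iii) (disjoint): Jae ∉ Testing.
(vi) (exactly one): Ada ∉ Ops.
(ii) (exactly one): Lior ∈ Testing.
(iii) (disjoint): Lior ∉ Ops.
(viii) (exactly one): Ada ∉ Testing.
Suppose Caro ∉ Ops: no assignment then satisfies all the clues, so Caro ∈ Ops.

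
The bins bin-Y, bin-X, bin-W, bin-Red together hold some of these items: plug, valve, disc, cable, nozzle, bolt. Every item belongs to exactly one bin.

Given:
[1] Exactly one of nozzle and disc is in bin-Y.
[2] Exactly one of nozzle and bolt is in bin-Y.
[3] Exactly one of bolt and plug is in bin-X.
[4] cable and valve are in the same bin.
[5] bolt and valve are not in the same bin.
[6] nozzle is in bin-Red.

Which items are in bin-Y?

bin-Y = {bolt, disc}

From (6): nozzle ∈ bin-Red.
(1) (exactly one): disc ∈ bin-Y.
(2) (exactly one): bolt ∈ bin-Y.
(3) (exactly one): plug ∈ bin-X.
(5): valve ∉ bin-Y.
(4): cable matches valve: cable ∉ bin-Y.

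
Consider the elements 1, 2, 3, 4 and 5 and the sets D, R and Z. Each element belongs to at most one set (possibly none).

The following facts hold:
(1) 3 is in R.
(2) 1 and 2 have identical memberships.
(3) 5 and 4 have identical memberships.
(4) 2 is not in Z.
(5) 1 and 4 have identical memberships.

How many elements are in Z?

From (1): 3 ∈ R.
From (4): 2 ∉ Z.
(2): 1 matches 2: 1 ∉ Z.
(5): 4 matches 1: 4 ∉ Z.
(3): 5 matches 4: 5 ∉ Z.

0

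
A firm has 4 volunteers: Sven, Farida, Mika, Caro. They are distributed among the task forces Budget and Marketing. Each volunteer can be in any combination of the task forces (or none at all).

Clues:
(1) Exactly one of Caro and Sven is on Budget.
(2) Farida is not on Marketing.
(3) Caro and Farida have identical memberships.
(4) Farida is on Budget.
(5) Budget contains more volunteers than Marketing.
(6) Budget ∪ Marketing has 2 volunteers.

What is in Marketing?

From (2): Farida ∉ Marketing.
From (4): Farida ∈ Budget.
(3): Caro matches Farida: Caro ∈ Budget.
(3): Caro matches Farida: Caro ∉ Marketing.
(1) (exactly one): Sven ∉ Budget.
Suppose Sven ∈ Marketing: no assignment then satisfies all the clues, so Sven ∉ Marketing.

Marketing = {}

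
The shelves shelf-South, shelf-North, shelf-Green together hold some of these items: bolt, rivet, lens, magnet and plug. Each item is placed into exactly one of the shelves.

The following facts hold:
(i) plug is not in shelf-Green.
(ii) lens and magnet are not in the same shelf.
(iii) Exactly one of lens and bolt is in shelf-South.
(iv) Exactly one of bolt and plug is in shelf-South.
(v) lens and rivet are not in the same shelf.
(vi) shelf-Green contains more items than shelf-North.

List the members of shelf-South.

shelf-South = {lens, plug}

From (i): plug ∉ shelf-Green.
Suppose bolt ∈ shelf-South: no assignment then satisfies all the clues, so bolt ∉ shelf-South.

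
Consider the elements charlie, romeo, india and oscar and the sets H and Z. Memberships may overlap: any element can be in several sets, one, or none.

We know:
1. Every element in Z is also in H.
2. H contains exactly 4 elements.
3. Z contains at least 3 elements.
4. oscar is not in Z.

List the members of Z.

From (4): oscar ∉ Z.
(2): only 4 candidates remain for H, so all are in.
(3): only 3 candidates remain for Z, so all are in.

Z = {charlie, india, romeo}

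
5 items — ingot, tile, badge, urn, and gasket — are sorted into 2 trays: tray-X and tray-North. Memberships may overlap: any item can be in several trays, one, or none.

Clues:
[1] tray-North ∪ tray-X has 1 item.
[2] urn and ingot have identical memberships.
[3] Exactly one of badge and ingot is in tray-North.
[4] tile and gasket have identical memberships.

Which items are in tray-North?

tray-North = {badge}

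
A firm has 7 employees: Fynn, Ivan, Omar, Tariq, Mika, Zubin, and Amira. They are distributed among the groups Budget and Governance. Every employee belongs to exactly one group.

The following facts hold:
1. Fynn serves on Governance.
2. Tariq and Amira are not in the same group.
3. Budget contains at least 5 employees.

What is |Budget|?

From (1): Fynn ∈ Governance.
Suppose Ivan ∉ Budget: no assignment then satisfies all the clues, so Ivan ∈ Budget.

5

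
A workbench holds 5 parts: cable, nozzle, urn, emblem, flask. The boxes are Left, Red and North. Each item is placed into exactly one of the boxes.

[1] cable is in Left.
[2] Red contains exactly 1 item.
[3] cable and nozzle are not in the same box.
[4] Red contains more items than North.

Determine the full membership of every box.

Left = {cable, emblem, flask, urn}; Red = {nozzle}; North = {}

From (1): cable ∈ Left.
(3): nozzle ∉ Left.
Suppose nozzle ∉ Red: no assignment then satisfies all the clues, so nozzle ∈ Red.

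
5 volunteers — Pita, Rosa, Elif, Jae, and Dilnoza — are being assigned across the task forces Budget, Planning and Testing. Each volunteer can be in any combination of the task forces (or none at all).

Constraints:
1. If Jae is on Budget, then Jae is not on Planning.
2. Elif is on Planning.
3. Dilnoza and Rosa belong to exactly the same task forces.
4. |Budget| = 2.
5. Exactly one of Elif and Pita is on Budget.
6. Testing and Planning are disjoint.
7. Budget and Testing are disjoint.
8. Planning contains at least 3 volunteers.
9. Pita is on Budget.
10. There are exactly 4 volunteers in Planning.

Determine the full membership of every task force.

Budget = {Jae, Pita}; Planning = {Dilnoza, Elif, Pita, Rosa}; Testing = {}

From (2): Elif ∈ Planning.
From (9): Pita ∈ Budget.
(5) (exactly one): Elif ∉ Budget.
(6) (disjoint): Elif ∉ Testing.
(7) (disjoint): Pita ∉ Testing.
Suppose Pita ∉ Planning: no assignment then satisfies all the clues, so Pita ∈ Planning.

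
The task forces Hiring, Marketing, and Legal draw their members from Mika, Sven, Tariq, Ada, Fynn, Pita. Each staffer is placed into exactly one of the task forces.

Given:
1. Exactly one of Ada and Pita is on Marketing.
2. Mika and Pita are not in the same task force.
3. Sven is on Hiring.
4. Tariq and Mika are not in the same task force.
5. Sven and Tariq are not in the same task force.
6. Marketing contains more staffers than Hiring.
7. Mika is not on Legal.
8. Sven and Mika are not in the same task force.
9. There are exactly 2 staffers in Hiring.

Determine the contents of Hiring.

From (3): Sven ∈ Hiring.
From (7): Mika ∉ Legal.
(5): Tariq ∉ Hiring.
(8): Mika ∉ Hiring.
Only one task force left: Mika ∈ Marketing.
(2): Pita ∉ Marketing.
(4): Tariq ∉ Marketing.
Only one task force left: Tariq ∈ Legal.
(1) (exactly one): Ada ∈ Marketing.
Suppose Fynn ∈ Hiring: no assignment then satisfies all the clues, so Fynn ∉ Hiring.

Hiring = {Pita, Sven}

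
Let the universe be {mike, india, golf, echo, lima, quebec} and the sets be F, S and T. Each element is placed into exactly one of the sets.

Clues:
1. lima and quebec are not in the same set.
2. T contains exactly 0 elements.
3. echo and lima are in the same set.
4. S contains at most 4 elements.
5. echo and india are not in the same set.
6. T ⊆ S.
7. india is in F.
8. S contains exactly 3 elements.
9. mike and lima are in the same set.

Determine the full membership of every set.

From (7): india ∈ F.
(2): T already has 0, so the rest are out.
(5): echo ∉ F.
Only one set left: echo ∈ S.
(3): lima matches echo: lima ∉ F.
(3): lima matches echo: lima ∈ S.
(9): mike matches lima: mike ∉ F.
(9): mike matches lima: mike ∈ S.
(1): quebec ∉ S.
(8): S already has 3, so the rest are out.
Only one set left: golf ∈ F.
Only one set left: quebec ∈ F.

F = {golf, india, quebec}; S = {echo, lima, mike}; T = {}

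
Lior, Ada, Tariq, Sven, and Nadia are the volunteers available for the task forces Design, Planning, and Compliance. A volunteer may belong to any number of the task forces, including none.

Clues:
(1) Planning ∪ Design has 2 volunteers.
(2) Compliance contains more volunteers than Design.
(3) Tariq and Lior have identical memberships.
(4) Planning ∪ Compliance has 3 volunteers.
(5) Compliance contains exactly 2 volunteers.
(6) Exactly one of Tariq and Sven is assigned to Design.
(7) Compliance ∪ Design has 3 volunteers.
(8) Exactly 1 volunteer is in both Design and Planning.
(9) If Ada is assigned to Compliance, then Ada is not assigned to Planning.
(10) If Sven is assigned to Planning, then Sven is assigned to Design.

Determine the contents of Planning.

Planning = {Nadia, Sven}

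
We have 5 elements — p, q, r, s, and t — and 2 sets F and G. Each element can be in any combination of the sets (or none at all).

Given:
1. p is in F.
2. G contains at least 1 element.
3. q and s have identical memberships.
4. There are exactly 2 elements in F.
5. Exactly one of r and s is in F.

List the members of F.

From (1): p ∈ F.
Suppose q ∈ F: no assignment then satisfies all the clues, so q ∉ F.

F = {p, r}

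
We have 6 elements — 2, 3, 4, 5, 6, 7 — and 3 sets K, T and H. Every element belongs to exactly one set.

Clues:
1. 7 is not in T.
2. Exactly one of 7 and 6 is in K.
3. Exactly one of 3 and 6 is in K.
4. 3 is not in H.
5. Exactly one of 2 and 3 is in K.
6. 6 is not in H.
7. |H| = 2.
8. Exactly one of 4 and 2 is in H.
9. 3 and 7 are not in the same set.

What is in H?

From (1): 7 ∉ T.
From (4): 3 ∉ H.
From (6): 6 ∉ H.
Suppose 2 ∈ H: no assignment then satisfies all the clues, so 2 ∉ H.

H = {4, 7}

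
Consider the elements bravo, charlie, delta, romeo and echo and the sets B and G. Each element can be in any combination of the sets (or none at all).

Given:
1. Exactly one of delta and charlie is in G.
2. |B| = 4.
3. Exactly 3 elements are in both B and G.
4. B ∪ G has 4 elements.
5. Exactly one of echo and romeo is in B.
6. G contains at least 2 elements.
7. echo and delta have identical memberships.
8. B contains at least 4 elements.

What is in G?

G = {bravo, delta, echo}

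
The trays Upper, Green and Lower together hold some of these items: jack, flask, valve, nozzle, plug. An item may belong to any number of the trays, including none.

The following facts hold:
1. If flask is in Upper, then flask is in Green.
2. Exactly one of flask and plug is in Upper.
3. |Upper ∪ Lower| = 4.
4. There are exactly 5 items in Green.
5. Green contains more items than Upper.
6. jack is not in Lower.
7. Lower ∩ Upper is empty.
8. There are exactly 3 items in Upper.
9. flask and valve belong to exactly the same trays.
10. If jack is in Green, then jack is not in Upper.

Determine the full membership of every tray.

Upper = {flask, nozzle, valve}; Green = {flask, jack, nozzle, plug, valve}; Lower = {plug}

From (6): jack ∉ Lower.
(4): only 5 candidates remain for Green, so all are in.
(10): jack ∉ Upper.
Suppose flask ∉ Upper: no assignment then satisfies all the clues, so flask ∈ Upper.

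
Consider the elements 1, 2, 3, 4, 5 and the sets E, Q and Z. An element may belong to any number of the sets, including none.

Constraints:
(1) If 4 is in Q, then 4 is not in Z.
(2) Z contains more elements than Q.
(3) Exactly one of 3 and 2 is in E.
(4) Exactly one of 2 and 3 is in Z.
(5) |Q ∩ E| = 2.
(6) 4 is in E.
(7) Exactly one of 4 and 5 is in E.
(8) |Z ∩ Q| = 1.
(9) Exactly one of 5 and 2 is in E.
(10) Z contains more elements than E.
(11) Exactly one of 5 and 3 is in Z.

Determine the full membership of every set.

E = {2, 4}; Q = {2, 4}; Z = {1, 2, 5}

From (6): 4 ∈ E.
(7) (exactly one): 5 ∉ E.
(9) (exactly one): 2 ∈ E.
(3) (exactly one): 3 ∉ E.
Suppose 1 ∈ E: no assignment then satisfies all the clues, so 1 ∉ E.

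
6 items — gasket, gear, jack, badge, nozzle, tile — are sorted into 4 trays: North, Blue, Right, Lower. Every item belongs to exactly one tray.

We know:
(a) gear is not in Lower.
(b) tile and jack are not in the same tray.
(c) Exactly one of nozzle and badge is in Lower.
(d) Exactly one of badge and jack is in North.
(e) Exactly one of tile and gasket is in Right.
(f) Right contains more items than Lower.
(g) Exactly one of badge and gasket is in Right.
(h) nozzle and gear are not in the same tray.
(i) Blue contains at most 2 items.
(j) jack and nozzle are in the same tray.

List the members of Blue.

Blue = {tile}

From (a): gear ∉ Lower.
Suppose gasket ∈ Blue: no assignment then satisfies all the clues, so gasket ∉ Blue.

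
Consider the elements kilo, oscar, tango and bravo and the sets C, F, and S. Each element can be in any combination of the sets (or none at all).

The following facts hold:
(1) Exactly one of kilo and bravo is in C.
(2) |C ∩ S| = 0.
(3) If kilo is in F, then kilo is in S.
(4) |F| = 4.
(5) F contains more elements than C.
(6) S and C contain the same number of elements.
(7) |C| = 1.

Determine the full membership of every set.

(4): only 4 candidates remain for F, so all are in.
(3): kilo ∈ S.
Suppose kilo ∈ C: no assignment then satisfies all the clues, so kilo ∉ C.

C = {bravo}; F = {bravo, kilo, oscar, tango}; S = {kilo}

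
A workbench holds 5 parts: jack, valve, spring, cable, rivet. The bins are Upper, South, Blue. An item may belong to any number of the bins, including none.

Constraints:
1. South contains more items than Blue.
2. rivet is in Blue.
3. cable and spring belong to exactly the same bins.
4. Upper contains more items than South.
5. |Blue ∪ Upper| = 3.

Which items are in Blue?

Blue = {rivet}

From (2): rivet ∈ Blue.
Suppose jack ∈ Blue: no assignment then satisfies all the clues, so jack ∉ Blue.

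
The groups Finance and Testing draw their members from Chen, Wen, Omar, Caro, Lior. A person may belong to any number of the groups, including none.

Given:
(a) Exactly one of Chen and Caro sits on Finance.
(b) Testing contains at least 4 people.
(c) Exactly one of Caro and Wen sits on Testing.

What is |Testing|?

4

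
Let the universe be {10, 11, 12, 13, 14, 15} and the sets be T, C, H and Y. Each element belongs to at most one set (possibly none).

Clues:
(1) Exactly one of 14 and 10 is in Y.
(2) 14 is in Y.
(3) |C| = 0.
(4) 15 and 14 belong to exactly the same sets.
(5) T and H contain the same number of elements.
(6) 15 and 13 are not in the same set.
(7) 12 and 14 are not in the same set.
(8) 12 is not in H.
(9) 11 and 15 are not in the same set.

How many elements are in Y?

From (2): 14 ∈ Y.
From (8): 12 ∉ H.
(1) (exactly one): 10 ∉ Y.
(3): C already has 0, so the rest are out.
(4): 15 matches 14: 15 ∉ T.
(4): 15 matches 14: 15 ∉ H.
(4): 15 matches 14: 15 ∈ Y.
(6): 13 ∉ Y.
(7): 12 ∉ Y.
(9): 11 ∉ Y.

2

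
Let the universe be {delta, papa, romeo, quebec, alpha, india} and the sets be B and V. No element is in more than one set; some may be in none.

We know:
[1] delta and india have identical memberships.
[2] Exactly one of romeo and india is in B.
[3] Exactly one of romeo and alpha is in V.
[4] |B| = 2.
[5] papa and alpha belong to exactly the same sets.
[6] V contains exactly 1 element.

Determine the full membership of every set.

B = {delta, india}; V = {romeo}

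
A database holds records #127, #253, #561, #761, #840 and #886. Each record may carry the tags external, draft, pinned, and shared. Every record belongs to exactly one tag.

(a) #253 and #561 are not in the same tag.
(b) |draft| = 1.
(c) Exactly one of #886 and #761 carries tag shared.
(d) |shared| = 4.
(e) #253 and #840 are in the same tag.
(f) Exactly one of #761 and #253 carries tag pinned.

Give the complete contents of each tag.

external = {}; draft = {#561}; pinned = {#761}; shared = {#127, #253, #840, #886}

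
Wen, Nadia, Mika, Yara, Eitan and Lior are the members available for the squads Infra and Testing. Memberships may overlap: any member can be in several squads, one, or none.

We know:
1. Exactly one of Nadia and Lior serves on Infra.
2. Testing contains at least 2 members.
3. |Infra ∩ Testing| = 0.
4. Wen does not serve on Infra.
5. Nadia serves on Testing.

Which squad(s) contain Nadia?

From (4): Wen ∉ Infra.
From (5): Nadia ∈ Testing.
Suppose Nadia ∈ Infra: no assignment then satisfies all the clues, so Nadia ∉ Infra.

Nadia: Testing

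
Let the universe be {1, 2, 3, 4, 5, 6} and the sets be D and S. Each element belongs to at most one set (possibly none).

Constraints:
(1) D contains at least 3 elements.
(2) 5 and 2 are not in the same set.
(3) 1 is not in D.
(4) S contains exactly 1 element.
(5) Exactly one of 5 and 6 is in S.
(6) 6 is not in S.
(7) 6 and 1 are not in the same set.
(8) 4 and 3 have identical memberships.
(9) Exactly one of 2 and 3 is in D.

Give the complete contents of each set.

From (3): 1 ∉ D.
From (6): 6 ∉ S.
(5) (exactly one): 5 ∈ S.
(2): 2 ∉ S.
(4): S already has 1, so the rest are out.
Suppose 2 ∈ D: no assignment then satisfies all the clues, so 2 ∉ D.

D = {3, 4, 6}; S = {5}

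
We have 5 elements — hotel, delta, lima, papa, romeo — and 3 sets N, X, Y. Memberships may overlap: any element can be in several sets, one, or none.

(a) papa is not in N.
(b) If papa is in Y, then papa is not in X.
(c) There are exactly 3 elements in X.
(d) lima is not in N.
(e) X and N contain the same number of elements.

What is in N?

N = {delta, hotel, romeo}

From (a): papa ∉ N.
From (d): lima ∉ N.
Suppose hotel ∉ N: no assignment then satisfies all the clues, so hotel ∈ N.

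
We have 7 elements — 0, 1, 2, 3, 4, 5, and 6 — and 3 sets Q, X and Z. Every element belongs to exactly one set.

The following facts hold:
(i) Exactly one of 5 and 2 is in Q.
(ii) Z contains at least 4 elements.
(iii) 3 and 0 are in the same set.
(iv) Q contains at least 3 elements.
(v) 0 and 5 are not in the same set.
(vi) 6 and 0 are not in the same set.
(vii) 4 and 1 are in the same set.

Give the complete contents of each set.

Q = {0, 2, 3}; X = {}; Z = {1, 4, 5, 6}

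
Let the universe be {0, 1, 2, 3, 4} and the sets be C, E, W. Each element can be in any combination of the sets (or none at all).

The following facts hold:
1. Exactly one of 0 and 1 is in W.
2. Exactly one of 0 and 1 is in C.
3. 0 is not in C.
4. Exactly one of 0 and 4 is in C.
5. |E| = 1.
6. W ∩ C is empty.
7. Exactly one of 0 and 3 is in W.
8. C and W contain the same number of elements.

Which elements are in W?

W = {0, 2}

From (3): 0 ∉ C.
(2) (exactly one): 1 ∈ C.
(4) (exactly one): 4 ∈ C.
(6) (disjoint): 1 ∉ W.
(6) (disjoint): 4 ∉ W.
(1) (exactly one): 0 ∈ W.
(7) (exactly one): 3 ∉ W.
Suppose 2 ∉ W: no assignment then satisfies all the clues, so 2 ∈ W.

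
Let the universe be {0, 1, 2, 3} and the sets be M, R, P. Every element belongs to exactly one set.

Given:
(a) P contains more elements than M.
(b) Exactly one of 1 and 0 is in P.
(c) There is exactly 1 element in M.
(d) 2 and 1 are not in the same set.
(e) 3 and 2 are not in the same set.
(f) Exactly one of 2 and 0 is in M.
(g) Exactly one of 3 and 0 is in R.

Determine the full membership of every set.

M = {2}; R = {0}; P = {1, 3}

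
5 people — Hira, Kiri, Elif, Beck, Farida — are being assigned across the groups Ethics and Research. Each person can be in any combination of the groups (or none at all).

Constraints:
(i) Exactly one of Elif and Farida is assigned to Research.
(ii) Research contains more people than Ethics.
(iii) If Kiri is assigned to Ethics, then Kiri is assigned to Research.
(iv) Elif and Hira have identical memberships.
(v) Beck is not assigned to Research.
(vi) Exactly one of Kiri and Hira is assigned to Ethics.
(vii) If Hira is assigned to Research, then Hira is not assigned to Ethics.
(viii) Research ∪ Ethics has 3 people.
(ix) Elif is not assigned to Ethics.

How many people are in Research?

3

From (v): Beck ∉ Research.
From (ix): Elif ∉ Ethics.
(iv): Hira matches Elif: Hira ∉ Ethics.
(vi) (exactly one): Kiri ∈ Ethics.
(iii): Kiri ∈ Research.
Suppose Hira ∉ Research: no assignment then satisfies all the clues, so Hira ∈ Research.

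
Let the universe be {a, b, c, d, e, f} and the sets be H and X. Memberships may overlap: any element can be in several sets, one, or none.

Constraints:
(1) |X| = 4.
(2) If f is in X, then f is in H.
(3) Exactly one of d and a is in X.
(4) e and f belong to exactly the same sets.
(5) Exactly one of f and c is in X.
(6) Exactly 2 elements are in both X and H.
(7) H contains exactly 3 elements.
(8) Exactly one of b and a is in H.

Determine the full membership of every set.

H = {a, e, f}; X = {b, d, e, f}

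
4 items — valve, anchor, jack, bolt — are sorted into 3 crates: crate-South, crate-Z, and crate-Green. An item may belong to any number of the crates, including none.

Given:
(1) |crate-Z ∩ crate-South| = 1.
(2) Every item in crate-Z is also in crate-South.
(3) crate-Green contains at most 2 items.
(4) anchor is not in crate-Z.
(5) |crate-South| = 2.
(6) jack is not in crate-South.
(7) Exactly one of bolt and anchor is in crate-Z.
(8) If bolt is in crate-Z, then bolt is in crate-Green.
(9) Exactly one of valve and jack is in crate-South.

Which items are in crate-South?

From (4): anchor ∉ crate-Z.
From (6): jack ∉ crate-South.
(2) contrapositive: jack ∉ crate-Z.
(7) (exactly one): bolt ∈ crate-Z.
(8): bolt ∈ crate-Green.
(9) (exactly one): valve ∈ crate-South.
(2) with bolt ∈ crate-Z: bolt ∈ crate-South.
(5): crate-South already has 2, so the rest are out.

crate-South = {bolt, valve}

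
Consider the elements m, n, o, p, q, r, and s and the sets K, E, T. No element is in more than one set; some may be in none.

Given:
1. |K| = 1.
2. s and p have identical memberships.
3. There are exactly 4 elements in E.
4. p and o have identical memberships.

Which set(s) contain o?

o: E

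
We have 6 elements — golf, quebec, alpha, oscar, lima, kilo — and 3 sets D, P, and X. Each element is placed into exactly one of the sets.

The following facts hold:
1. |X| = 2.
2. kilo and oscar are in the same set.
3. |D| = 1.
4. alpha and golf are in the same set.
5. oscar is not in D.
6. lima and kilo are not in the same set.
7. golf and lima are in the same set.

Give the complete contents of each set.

D = {quebec}; P = {alpha, golf, lima}; X = {kilo, oscar}

From (5): oscar ∉ D.
(2): kilo matches oscar: kilo ∉ D.
Suppose golf ∈ D: no assignment then satisfies all the clues, so golf ∉ D.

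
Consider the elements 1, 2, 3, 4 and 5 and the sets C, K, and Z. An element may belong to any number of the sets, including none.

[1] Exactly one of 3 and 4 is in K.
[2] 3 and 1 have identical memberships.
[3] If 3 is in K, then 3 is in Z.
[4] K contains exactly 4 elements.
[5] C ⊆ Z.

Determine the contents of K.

K = {1, 2, 3, 5}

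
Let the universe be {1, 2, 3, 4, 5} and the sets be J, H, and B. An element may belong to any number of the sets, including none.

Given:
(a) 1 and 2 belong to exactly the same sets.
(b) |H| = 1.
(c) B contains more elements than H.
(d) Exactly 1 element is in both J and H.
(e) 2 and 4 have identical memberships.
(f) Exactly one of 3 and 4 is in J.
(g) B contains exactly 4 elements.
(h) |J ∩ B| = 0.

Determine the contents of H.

H = {3}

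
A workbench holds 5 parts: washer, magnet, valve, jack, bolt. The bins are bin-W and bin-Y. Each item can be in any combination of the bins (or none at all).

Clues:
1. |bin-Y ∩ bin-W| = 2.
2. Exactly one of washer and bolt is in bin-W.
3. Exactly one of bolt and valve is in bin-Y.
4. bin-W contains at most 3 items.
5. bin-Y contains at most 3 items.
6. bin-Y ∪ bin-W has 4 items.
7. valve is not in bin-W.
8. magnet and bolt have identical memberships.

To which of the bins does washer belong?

washer: bin-Y

From (7): valve ∉ bin-W.
Suppose washer ∈ bin-W: no assignment then satisfies all the clues, so washer ∉ bin-W.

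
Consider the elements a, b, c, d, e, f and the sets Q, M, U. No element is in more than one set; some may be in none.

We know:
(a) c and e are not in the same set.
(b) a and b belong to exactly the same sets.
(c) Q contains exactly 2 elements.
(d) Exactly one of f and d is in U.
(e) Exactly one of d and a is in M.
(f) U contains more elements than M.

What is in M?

M = {d}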